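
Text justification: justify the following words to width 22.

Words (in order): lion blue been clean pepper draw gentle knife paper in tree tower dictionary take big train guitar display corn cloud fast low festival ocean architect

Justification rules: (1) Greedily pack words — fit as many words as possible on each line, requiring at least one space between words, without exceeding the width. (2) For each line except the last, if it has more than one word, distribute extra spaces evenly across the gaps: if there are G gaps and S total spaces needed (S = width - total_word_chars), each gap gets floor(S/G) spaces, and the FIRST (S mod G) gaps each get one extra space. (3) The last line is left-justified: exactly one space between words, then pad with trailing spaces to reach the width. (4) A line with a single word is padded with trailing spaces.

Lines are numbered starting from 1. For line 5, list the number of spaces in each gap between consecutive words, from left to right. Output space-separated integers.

Answer: 4 4

Derivation:
Line 1: ['lion', 'blue', 'been', 'clean'] (min_width=20, slack=2)
Line 2: ['pepper', 'draw', 'gentle'] (min_width=18, slack=4)
Line 3: ['knife', 'paper', 'in', 'tree'] (min_width=19, slack=3)
Line 4: ['tower', 'dictionary', 'take'] (min_width=21, slack=1)
Line 5: ['big', 'train', 'guitar'] (min_width=16, slack=6)
Line 6: ['display', 'corn', 'cloud'] (min_width=18, slack=4)
Line 7: ['fast', 'low', 'festival'] (min_width=17, slack=5)
Line 8: ['ocean', 'architect'] (min_width=15, slack=7)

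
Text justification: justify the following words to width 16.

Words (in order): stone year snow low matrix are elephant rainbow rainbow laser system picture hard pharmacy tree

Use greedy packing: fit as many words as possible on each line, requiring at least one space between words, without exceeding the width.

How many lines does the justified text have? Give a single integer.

Answer: 7

Derivation:
Line 1: ['stone', 'year', 'snow'] (min_width=15, slack=1)
Line 2: ['low', 'matrix', 'are'] (min_width=14, slack=2)
Line 3: ['elephant', 'rainbow'] (min_width=16, slack=0)
Line 4: ['rainbow', 'laser'] (min_width=13, slack=3)
Line 5: ['system', 'picture'] (min_width=14, slack=2)
Line 6: ['hard', 'pharmacy'] (min_width=13, slack=3)
Line 7: ['tree'] (min_width=4, slack=12)
Total lines: 7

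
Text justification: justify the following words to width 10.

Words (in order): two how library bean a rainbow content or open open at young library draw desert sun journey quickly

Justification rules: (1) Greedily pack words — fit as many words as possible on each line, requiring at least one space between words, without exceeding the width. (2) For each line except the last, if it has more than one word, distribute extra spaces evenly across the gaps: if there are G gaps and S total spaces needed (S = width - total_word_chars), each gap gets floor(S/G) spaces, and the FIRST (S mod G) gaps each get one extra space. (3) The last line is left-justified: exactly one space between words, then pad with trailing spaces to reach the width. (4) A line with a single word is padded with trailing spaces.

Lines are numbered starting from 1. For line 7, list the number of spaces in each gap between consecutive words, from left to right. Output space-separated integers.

Answer: 3

Derivation:
Line 1: ['two', 'how'] (min_width=7, slack=3)
Line 2: ['library'] (min_width=7, slack=3)
Line 3: ['bean', 'a'] (min_width=6, slack=4)
Line 4: ['rainbow'] (min_width=7, slack=3)
Line 5: ['content', 'or'] (min_width=10, slack=0)
Line 6: ['open', 'open'] (min_width=9, slack=1)
Line 7: ['at', 'young'] (min_width=8, slack=2)
Line 8: ['library'] (min_width=7, slack=3)
Line 9: ['draw'] (min_width=4, slack=6)
Line 10: ['desert', 'sun'] (min_width=10, slack=0)
Line 11: ['journey'] (min_width=7, slack=3)
Line 12: ['quickly'] (min_width=7, slack=3)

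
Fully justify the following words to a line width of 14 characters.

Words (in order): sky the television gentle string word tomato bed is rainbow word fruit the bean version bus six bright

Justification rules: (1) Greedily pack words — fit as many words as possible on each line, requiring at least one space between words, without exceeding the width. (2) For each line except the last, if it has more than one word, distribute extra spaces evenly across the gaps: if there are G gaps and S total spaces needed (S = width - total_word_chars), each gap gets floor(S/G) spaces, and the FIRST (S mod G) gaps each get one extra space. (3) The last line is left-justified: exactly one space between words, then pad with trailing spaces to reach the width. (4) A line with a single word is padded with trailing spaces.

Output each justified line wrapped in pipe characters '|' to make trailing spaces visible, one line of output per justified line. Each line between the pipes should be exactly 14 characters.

Answer: |sky        the|
|television    |
|gentle  string|
|word    tomato|
|bed is rainbow|
|word fruit the|
|bean   version|
|bus six bright|

Derivation:
Line 1: ['sky', 'the'] (min_width=7, slack=7)
Line 2: ['television'] (min_width=10, slack=4)
Line 3: ['gentle', 'string'] (min_width=13, slack=1)
Line 4: ['word', 'tomato'] (min_width=11, slack=3)
Line 5: ['bed', 'is', 'rainbow'] (min_width=14, slack=0)
Line 6: ['word', 'fruit', 'the'] (min_width=14, slack=0)
Line 7: ['bean', 'version'] (min_width=12, slack=2)
Line 8: ['bus', 'six', 'bright'] (min_width=14, slack=0)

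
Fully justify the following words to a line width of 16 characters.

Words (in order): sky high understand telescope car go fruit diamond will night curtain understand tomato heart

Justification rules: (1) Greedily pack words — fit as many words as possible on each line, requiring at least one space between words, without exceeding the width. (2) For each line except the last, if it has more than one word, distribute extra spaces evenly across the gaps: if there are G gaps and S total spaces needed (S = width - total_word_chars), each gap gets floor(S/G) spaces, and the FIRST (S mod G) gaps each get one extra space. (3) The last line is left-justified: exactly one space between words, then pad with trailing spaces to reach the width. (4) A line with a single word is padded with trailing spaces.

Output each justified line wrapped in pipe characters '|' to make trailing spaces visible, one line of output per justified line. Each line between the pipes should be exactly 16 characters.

Line 1: ['sky', 'high'] (min_width=8, slack=8)
Line 2: ['understand'] (min_width=10, slack=6)
Line 3: ['telescope', 'car', 'go'] (min_width=16, slack=0)
Line 4: ['fruit', 'diamond'] (min_width=13, slack=3)
Line 5: ['will', 'night'] (min_width=10, slack=6)
Line 6: ['curtain'] (min_width=7, slack=9)
Line 7: ['understand'] (min_width=10, slack=6)
Line 8: ['tomato', 'heart'] (min_width=12, slack=4)

Answer: |sky         high|
|understand      |
|telescope car go|
|fruit    diamond|
|will       night|
|curtain         |
|understand      |
|tomato heart    |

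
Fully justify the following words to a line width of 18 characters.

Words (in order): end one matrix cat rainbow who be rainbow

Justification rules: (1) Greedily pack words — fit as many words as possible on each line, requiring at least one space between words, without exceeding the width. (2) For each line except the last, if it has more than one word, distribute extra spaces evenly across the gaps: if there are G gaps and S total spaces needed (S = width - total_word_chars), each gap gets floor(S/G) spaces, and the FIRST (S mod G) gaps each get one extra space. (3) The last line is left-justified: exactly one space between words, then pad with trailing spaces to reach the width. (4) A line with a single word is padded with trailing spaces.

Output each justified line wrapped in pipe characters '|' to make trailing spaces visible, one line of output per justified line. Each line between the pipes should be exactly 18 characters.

Answer: |end one matrix cat|
|rainbow   who   be|
|rainbow           |

Derivation:
Line 1: ['end', 'one', 'matrix', 'cat'] (min_width=18, slack=0)
Line 2: ['rainbow', 'who', 'be'] (min_width=14, slack=4)
Line 3: ['rainbow'] (min_width=7, slack=11)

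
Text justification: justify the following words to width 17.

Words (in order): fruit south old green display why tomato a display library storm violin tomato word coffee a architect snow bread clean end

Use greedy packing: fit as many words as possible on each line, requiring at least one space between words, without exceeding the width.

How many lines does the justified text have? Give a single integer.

Line 1: ['fruit', 'south', 'old'] (min_width=15, slack=2)
Line 2: ['green', 'display', 'why'] (min_width=17, slack=0)
Line 3: ['tomato', 'a', 'display'] (min_width=16, slack=1)
Line 4: ['library', 'storm'] (min_width=13, slack=4)
Line 5: ['violin', 'tomato'] (min_width=13, slack=4)
Line 6: ['word', 'coffee', 'a'] (min_width=13, slack=4)
Line 7: ['architect', 'snow'] (min_width=14, slack=3)
Line 8: ['bread', 'clean', 'end'] (min_width=15, slack=2)
Total lines: 8

Answer: 8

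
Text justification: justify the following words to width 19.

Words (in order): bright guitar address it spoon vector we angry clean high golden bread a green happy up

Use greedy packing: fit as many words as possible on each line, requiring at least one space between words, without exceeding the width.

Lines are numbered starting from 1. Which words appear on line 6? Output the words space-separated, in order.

Answer: up

Derivation:
Line 1: ['bright', 'guitar'] (min_width=13, slack=6)
Line 2: ['address', 'it', 'spoon'] (min_width=16, slack=3)
Line 3: ['vector', 'we', 'angry'] (min_width=15, slack=4)
Line 4: ['clean', 'high', 'golden'] (min_width=17, slack=2)
Line 5: ['bread', 'a', 'green', 'happy'] (min_width=19, slack=0)
Line 6: ['up'] (min_width=2, slack=17)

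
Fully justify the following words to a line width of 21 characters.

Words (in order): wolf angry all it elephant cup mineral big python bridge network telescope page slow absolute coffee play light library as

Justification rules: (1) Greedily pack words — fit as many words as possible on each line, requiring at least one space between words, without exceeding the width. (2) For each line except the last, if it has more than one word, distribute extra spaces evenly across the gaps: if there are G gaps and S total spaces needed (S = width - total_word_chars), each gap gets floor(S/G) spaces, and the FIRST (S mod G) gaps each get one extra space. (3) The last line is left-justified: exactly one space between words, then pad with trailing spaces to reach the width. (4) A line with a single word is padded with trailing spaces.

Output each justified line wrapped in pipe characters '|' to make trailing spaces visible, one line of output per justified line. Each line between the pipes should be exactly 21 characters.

Answer: |wolf   angry  all  it|
|elephant  cup mineral|
|big   python   bridge|
|network     telescope|
|page   slow  absolute|
|coffee   play   light|
|library as           |

Derivation:
Line 1: ['wolf', 'angry', 'all', 'it'] (min_width=17, slack=4)
Line 2: ['elephant', 'cup', 'mineral'] (min_width=20, slack=1)
Line 3: ['big', 'python', 'bridge'] (min_width=17, slack=4)
Line 4: ['network', 'telescope'] (min_width=17, slack=4)
Line 5: ['page', 'slow', 'absolute'] (min_width=18, slack=3)
Line 6: ['coffee', 'play', 'light'] (min_width=17, slack=4)
Line 7: ['library', 'as'] (min_width=10, slack=11)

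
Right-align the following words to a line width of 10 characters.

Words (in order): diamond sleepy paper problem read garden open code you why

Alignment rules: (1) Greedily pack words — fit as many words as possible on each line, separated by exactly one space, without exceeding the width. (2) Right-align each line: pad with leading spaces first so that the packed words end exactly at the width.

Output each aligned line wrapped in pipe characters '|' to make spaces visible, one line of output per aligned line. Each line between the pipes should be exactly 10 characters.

Answer: |   diamond|
|    sleepy|
|     paper|
|   problem|
|      read|
|    garden|
| open code|
|   you why|

Derivation:
Line 1: ['diamond'] (min_width=7, slack=3)
Line 2: ['sleepy'] (min_width=6, slack=4)
Line 3: ['paper'] (min_width=5, slack=5)
Line 4: ['problem'] (min_width=7, slack=3)
Line 5: ['read'] (min_width=4, slack=6)
Line 6: ['garden'] (min_width=6, slack=4)
Line 7: ['open', 'code'] (min_width=9, slack=1)
Line 8: ['you', 'why'] (min_width=7, slack=3)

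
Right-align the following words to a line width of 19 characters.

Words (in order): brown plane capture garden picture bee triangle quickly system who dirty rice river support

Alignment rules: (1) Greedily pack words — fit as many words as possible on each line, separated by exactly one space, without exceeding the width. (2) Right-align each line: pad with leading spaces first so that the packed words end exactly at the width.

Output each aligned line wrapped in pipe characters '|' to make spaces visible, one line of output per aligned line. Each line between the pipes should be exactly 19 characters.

Answer: |brown plane capture|
| garden picture bee|
|   triangle quickly|
|   system who dirty|
| rice river support|

Derivation:
Line 1: ['brown', 'plane', 'capture'] (min_width=19, slack=0)
Line 2: ['garden', 'picture', 'bee'] (min_width=18, slack=1)
Line 3: ['triangle', 'quickly'] (min_width=16, slack=3)
Line 4: ['system', 'who', 'dirty'] (min_width=16, slack=3)
Line 5: ['rice', 'river', 'support'] (min_width=18, slack=1)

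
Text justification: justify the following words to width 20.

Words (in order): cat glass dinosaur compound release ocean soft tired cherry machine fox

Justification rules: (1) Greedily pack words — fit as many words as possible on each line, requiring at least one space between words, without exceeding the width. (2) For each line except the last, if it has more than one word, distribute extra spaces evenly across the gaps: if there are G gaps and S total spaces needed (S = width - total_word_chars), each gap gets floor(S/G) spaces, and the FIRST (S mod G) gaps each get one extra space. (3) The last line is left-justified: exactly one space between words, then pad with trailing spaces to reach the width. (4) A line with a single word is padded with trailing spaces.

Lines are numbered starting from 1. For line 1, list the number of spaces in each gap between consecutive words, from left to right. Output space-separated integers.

Answer: 2 2

Derivation:
Line 1: ['cat', 'glass', 'dinosaur'] (min_width=18, slack=2)
Line 2: ['compound', 'release'] (min_width=16, slack=4)
Line 3: ['ocean', 'soft', 'tired'] (min_width=16, slack=4)
Line 4: ['cherry', 'machine', 'fox'] (min_width=18, slack=2)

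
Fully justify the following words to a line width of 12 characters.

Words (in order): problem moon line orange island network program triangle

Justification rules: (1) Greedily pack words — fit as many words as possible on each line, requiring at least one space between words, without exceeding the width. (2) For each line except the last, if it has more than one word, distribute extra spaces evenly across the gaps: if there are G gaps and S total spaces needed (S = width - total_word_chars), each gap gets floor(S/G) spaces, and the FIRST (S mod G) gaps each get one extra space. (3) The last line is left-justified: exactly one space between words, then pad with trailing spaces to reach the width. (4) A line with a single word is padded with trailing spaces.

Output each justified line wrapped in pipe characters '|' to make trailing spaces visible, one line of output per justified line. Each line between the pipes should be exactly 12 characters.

Line 1: ['problem', 'moon'] (min_width=12, slack=0)
Line 2: ['line', 'orange'] (min_width=11, slack=1)
Line 3: ['island'] (min_width=6, slack=6)
Line 4: ['network'] (min_width=7, slack=5)
Line 5: ['program'] (min_width=7, slack=5)
Line 6: ['triangle'] (min_width=8, slack=4)

Answer: |problem moon|
|line  orange|
|island      |
|network     |
|program     |
|triangle    |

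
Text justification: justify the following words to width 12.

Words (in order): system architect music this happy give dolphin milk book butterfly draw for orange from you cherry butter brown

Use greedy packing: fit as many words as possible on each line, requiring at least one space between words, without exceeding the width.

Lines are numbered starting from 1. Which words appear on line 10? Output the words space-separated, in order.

Answer: you cherry

Derivation:
Line 1: ['system'] (min_width=6, slack=6)
Line 2: ['architect'] (min_width=9, slack=3)
Line 3: ['music', 'this'] (min_width=10, slack=2)
Line 4: ['happy', 'give'] (min_width=10, slack=2)
Line 5: ['dolphin', 'milk'] (min_width=12, slack=0)
Line 6: ['book'] (min_width=4, slack=8)
Line 7: ['butterfly'] (min_width=9, slack=3)
Line 8: ['draw', 'for'] (min_width=8, slack=4)
Line 9: ['orange', 'from'] (min_width=11, slack=1)
Line 10: ['you', 'cherry'] (min_width=10, slack=2)
Line 11: ['butter', 'brown'] (min_width=12, slack=0)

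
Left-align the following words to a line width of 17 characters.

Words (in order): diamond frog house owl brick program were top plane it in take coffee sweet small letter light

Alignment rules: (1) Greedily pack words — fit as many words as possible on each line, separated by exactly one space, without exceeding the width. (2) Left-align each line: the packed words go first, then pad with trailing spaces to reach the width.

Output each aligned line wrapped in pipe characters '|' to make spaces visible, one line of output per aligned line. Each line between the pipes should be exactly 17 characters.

Line 1: ['diamond', 'frog'] (min_width=12, slack=5)
Line 2: ['house', 'owl', 'brick'] (min_width=15, slack=2)
Line 3: ['program', 'were', 'top'] (min_width=16, slack=1)
Line 4: ['plane', 'it', 'in', 'take'] (min_width=16, slack=1)
Line 5: ['coffee', 'sweet'] (min_width=12, slack=5)
Line 6: ['small', 'letter'] (min_width=12, slack=5)
Line 7: ['light'] (min_width=5, slack=12)

Answer: |diamond frog     |
|house owl brick  |
|program were top |
|plane it in take |
|coffee sweet     |
|small letter     |
|light            |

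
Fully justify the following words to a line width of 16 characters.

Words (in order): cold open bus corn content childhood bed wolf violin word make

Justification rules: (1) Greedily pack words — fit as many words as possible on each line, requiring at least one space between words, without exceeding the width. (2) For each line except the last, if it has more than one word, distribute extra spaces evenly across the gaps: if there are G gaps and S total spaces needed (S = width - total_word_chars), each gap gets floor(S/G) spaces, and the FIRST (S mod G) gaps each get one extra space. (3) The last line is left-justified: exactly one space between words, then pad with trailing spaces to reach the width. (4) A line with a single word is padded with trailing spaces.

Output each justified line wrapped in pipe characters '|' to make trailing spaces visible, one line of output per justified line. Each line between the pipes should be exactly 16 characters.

Line 1: ['cold', 'open', 'bus'] (min_width=13, slack=3)
Line 2: ['corn', 'content'] (min_width=12, slack=4)
Line 3: ['childhood', 'bed'] (min_width=13, slack=3)
Line 4: ['wolf', 'violin', 'word'] (min_width=16, slack=0)
Line 5: ['make'] (min_width=4, slack=12)

Answer: |cold   open  bus|
|corn     content|
|childhood    bed|
|wolf violin word|
|make            |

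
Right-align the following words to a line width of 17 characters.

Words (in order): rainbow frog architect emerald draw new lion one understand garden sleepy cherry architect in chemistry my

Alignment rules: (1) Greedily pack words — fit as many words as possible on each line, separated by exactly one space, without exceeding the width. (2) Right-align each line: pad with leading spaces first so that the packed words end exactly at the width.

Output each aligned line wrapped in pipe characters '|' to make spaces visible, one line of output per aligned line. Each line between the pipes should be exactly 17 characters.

Answer: |     rainbow frog|
|architect emerald|
|draw new lion one|
|understand garden|
|    sleepy cherry|
|     architect in|
|     chemistry my|

Derivation:
Line 1: ['rainbow', 'frog'] (min_width=12, slack=5)
Line 2: ['architect', 'emerald'] (min_width=17, slack=0)
Line 3: ['draw', 'new', 'lion', 'one'] (min_width=17, slack=0)
Line 4: ['understand', 'garden'] (min_width=17, slack=0)
Line 5: ['sleepy', 'cherry'] (min_width=13, slack=4)
Line 6: ['architect', 'in'] (min_width=12, slack=5)
Line 7: ['chemistry', 'my'] (min_width=12, slack=5)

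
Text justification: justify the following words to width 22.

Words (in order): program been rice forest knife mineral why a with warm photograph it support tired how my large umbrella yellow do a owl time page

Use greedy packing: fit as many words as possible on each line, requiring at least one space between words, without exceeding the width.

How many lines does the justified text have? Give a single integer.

Answer: 7

Derivation:
Line 1: ['program', 'been', 'rice'] (min_width=17, slack=5)
Line 2: ['forest', 'knife', 'mineral'] (min_width=20, slack=2)
Line 3: ['why', 'a', 'with', 'warm'] (min_width=15, slack=7)
Line 4: ['photograph', 'it', 'support'] (min_width=21, slack=1)
Line 5: ['tired', 'how', 'my', 'large'] (min_width=18, slack=4)
Line 6: ['umbrella', 'yellow', 'do', 'a'] (min_width=20, slack=2)
Line 7: ['owl', 'time', 'page'] (min_width=13, slack=9)
Total lines: 7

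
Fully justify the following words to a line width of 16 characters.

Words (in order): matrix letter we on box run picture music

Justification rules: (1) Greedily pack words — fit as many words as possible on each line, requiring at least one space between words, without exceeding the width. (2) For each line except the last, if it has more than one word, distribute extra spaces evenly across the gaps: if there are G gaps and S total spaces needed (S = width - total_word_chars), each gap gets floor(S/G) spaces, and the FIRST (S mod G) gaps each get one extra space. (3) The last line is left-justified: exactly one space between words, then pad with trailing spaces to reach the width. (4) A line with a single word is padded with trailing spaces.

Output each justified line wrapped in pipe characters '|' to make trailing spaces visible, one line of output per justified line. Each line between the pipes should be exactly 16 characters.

Line 1: ['matrix', 'letter', 'we'] (min_width=16, slack=0)
Line 2: ['on', 'box', 'run'] (min_width=10, slack=6)
Line 3: ['picture', 'music'] (min_width=13, slack=3)

Answer: |matrix letter we|
|on    box    run|
|picture music   |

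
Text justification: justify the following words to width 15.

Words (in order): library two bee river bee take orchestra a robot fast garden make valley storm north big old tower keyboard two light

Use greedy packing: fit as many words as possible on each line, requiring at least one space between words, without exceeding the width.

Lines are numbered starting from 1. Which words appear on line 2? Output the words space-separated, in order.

Answer: river bee take

Derivation:
Line 1: ['library', 'two', 'bee'] (min_width=15, slack=0)
Line 2: ['river', 'bee', 'take'] (min_width=14, slack=1)
Line 3: ['orchestra', 'a'] (min_width=11, slack=4)
Line 4: ['robot', 'fast'] (min_width=10, slack=5)
Line 5: ['garden', 'make'] (min_width=11, slack=4)
Line 6: ['valley', 'storm'] (min_width=12, slack=3)
Line 7: ['north', 'big', 'old'] (min_width=13, slack=2)
Line 8: ['tower', 'keyboard'] (min_width=14, slack=1)
Line 9: ['two', 'light'] (min_width=9, slack=6)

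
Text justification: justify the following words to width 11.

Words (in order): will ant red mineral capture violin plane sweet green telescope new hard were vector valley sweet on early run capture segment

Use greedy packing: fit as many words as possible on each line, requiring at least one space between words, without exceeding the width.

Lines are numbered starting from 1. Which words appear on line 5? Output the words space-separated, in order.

Answer: plane sweet

Derivation:
Line 1: ['will', 'ant'] (min_width=8, slack=3)
Line 2: ['red', 'mineral'] (min_width=11, slack=0)
Line 3: ['capture'] (min_width=7, slack=4)
Line 4: ['violin'] (min_width=6, slack=5)
Line 5: ['plane', 'sweet'] (min_width=11, slack=0)
Line 6: ['green'] (min_width=5, slack=6)
Line 7: ['telescope'] (min_width=9, slack=2)
Line 8: ['new', 'hard'] (min_width=8, slack=3)
Line 9: ['were', 'vector'] (min_width=11, slack=0)
Line 10: ['valley'] (min_width=6, slack=5)
Line 11: ['sweet', 'on'] (min_width=8, slack=3)
Line 12: ['early', 'run'] (min_width=9, slack=2)
Line 13: ['capture'] (min_width=7, slack=4)
Line 14: ['segment'] (min_width=7, slack=4)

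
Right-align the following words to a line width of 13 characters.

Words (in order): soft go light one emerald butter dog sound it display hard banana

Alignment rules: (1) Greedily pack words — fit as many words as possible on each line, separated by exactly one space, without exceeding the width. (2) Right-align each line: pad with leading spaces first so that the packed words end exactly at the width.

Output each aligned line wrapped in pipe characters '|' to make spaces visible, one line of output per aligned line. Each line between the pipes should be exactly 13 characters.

Line 1: ['soft', 'go', 'light'] (min_width=13, slack=0)
Line 2: ['one', 'emerald'] (min_width=11, slack=2)
Line 3: ['butter', 'dog'] (min_width=10, slack=3)
Line 4: ['sound', 'it'] (min_width=8, slack=5)
Line 5: ['display', 'hard'] (min_width=12, slack=1)
Line 6: ['banana'] (min_width=6, slack=7)

Answer: |soft go light|
|  one emerald|
|   butter dog|
|     sound it|
| display hard|
|       banana|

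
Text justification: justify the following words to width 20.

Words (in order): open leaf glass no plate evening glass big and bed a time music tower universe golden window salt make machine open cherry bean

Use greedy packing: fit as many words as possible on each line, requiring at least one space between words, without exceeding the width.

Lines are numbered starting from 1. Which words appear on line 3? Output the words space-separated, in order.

Answer: big and bed a time

Derivation:
Line 1: ['open', 'leaf', 'glass', 'no'] (min_width=18, slack=2)
Line 2: ['plate', 'evening', 'glass'] (min_width=19, slack=1)
Line 3: ['big', 'and', 'bed', 'a', 'time'] (min_width=18, slack=2)
Line 4: ['music', 'tower', 'universe'] (min_width=20, slack=0)
Line 5: ['golden', 'window', 'salt'] (min_width=18, slack=2)
Line 6: ['make', 'machine', 'open'] (min_width=17, slack=3)
Line 7: ['cherry', 'bean'] (min_width=11, slack=9)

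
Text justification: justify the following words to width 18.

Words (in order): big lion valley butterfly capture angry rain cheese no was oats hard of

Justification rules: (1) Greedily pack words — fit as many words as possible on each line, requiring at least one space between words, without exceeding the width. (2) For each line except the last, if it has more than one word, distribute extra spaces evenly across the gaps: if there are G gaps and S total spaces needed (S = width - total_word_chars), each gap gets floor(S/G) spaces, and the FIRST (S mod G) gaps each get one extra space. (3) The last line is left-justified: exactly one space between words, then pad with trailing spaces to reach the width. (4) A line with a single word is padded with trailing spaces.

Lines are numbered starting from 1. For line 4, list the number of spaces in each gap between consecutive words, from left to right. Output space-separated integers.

Answer: 2 2 1

Derivation:
Line 1: ['big', 'lion', 'valley'] (min_width=15, slack=3)
Line 2: ['butterfly', 'capture'] (min_width=17, slack=1)
Line 3: ['angry', 'rain', 'cheese'] (min_width=17, slack=1)
Line 4: ['no', 'was', 'oats', 'hard'] (min_width=16, slack=2)
Line 5: ['of'] (min_width=2, slack=16)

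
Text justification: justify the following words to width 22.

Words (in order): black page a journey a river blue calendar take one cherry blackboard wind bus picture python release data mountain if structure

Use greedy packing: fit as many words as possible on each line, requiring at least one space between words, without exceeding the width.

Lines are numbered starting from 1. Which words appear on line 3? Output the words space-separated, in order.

Answer: take one cherry

Derivation:
Line 1: ['black', 'page', 'a', 'journey', 'a'] (min_width=22, slack=0)
Line 2: ['river', 'blue', 'calendar'] (min_width=19, slack=3)
Line 3: ['take', 'one', 'cherry'] (min_width=15, slack=7)
Line 4: ['blackboard', 'wind', 'bus'] (min_width=19, slack=3)
Line 5: ['picture', 'python', 'release'] (min_width=22, slack=0)
Line 6: ['data', 'mountain', 'if'] (min_width=16, slack=6)
Line 7: ['structure'] (min_width=9, slack=13)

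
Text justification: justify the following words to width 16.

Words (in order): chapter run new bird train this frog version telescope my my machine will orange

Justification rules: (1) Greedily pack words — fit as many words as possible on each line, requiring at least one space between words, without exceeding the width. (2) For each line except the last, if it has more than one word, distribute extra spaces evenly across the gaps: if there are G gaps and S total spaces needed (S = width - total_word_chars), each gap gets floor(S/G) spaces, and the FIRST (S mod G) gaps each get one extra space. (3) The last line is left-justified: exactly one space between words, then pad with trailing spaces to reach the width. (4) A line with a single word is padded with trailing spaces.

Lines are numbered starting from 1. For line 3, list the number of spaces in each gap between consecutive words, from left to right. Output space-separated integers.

Answer: 5

Derivation:
Line 1: ['chapter', 'run', 'new'] (min_width=15, slack=1)
Line 2: ['bird', 'train', 'this'] (min_width=15, slack=1)
Line 3: ['frog', 'version'] (min_width=12, slack=4)
Line 4: ['telescope', 'my', 'my'] (min_width=15, slack=1)
Line 5: ['machine', 'will'] (min_width=12, slack=4)
Line 6: ['orange'] (min_width=6, slack=10)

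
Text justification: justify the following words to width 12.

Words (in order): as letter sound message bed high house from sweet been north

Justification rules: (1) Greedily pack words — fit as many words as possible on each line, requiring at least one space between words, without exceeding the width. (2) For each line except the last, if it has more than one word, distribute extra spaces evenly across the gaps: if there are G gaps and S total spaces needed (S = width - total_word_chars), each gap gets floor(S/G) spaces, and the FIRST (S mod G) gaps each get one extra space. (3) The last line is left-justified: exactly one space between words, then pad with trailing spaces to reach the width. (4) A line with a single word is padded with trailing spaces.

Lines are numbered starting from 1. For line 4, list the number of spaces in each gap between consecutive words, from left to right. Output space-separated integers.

Answer: 3

Derivation:
Line 1: ['as', 'letter'] (min_width=9, slack=3)
Line 2: ['sound'] (min_width=5, slack=7)
Line 3: ['message', 'bed'] (min_width=11, slack=1)
Line 4: ['high', 'house'] (min_width=10, slack=2)
Line 5: ['from', 'sweet'] (min_width=10, slack=2)
Line 6: ['been', 'north'] (min_width=10, slack=2)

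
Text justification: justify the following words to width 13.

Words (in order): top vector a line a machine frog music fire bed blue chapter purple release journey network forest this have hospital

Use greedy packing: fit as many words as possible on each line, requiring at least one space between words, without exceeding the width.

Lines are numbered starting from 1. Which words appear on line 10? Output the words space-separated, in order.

Line 1: ['top', 'vector', 'a'] (min_width=12, slack=1)
Line 2: ['line', 'a'] (min_width=6, slack=7)
Line 3: ['machine', 'frog'] (min_width=12, slack=1)
Line 4: ['music', 'fire'] (min_width=10, slack=3)
Line 5: ['bed', 'blue'] (min_width=8, slack=5)
Line 6: ['chapter'] (min_width=7, slack=6)
Line 7: ['purple'] (min_width=6, slack=7)
Line 8: ['release'] (min_width=7, slack=6)
Line 9: ['journey'] (min_width=7, slack=6)
Line 10: ['network'] (min_width=7, slack=6)
Line 11: ['forest', 'this'] (min_width=11, slack=2)
Line 12: ['have', 'hospital'] (min_width=13, slack=0)

Answer: network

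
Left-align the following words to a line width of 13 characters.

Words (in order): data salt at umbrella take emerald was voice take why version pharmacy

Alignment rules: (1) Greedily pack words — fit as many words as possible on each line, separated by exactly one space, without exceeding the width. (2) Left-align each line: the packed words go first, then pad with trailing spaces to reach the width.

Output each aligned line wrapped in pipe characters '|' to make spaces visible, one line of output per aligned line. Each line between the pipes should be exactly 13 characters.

Line 1: ['data', 'salt', 'at'] (min_width=12, slack=1)
Line 2: ['umbrella', 'take'] (min_width=13, slack=0)
Line 3: ['emerald', 'was'] (min_width=11, slack=2)
Line 4: ['voice', 'take'] (min_width=10, slack=3)
Line 5: ['why', 'version'] (min_width=11, slack=2)
Line 6: ['pharmacy'] (min_width=8, slack=5)

Answer: |data salt at |
|umbrella take|
|emerald was  |
|voice take   |
|why version  |
|pharmacy     |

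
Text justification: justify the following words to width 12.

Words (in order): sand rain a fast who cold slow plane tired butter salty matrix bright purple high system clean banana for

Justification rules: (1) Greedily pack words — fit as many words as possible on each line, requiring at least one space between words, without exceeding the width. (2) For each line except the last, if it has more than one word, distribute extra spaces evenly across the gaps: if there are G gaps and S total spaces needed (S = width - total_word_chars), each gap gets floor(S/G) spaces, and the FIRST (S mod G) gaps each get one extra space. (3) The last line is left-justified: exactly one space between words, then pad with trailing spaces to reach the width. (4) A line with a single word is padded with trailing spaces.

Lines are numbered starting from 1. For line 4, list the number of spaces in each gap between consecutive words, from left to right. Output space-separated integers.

Line 1: ['sand', 'rain', 'a'] (min_width=11, slack=1)
Line 2: ['fast', 'who'] (min_width=8, slack=4)
Line 3: ['cold', 'slow'] (min_width=9, slack=3)
Line 4: ['plane', 'tired'] (min_width=11, slack=1)
Line 5: ['butter', 'salty'] (min_width=12, slack=0)
Line 6: ['matrix'] (min_width=6, slack=6)
Line 7: ['bright'] (min_width=6, slack=6)
Line 8: ['purple', 'high'] (min_width=11, slack=1)
Line 9: ['system', 'clean'] (min_width=12, slack=0)
Line 10: ['banana', 'for'] (min_width=10, slack=2)

Answer: 2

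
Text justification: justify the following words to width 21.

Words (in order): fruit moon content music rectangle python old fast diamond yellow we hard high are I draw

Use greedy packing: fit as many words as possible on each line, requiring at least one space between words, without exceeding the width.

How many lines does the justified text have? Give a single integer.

Answer: 5

Derivation:
Line 1: ['fruit', 'moon', 'content'] (min_width=18, slack=3)
Line 2: ['music', 'rectangle'] (min_width=15, slack=6)
Line 3: ['python', 'old', 'fast'] (min_width=15, slack=6)
Line 4: ['diamond', 'yellow', 'we'] (min_width=17, slack=4)
Line 5: ['hard', 'high', 'are', 'I', 'draw'] (min_width=20, slack=1)
Total lines: 5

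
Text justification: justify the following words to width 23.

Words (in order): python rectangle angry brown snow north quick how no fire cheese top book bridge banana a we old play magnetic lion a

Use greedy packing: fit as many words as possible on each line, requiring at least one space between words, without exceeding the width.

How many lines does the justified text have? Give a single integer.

Answer: 6

Derivation:
Line 1: ['python', 'rectangle', 'angry'] (min_width=22, slack=1)
Line 2: ['brown', 'snow', 'north', 'quick'] (min_width=22, slack=1)
Line 3: ['how', 'no', 'fire', 'cheese', 'top'] (min_width=22, slack=1)
Line 4: ['book', 'bridge', 'banana', 'a', 'we'] (min_width=23, slack=0)
Line 5: ['old', 'play', 'magnetic', 'lion'] (min_width=22, slack=1)
Line 6: ['a'] (min_width=1, slack=22)
Total lines: 6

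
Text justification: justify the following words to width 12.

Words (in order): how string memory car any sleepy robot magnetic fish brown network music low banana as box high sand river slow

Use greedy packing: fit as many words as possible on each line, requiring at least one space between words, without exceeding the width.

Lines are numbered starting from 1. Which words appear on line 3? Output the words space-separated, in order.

Line 1: ['how', 'string'] (min_width=10, slack=2)
Line 2: ['memory', 'car'] (min_width=10, slack=2)
Line 3: ['any', 'sleepy'] (min_width=10, slack=2)
Line 4: ['robot'] (min_width=5, slack=7)
Line 5: ['magnetic'] (min_width=8, slack=4)
Line 6: ['fish', 'brown'] (min_width=10, slack=2)
Line 7: ['network'] (min_width=7, slack=5)
Line 8: ['music', 'low'] (min_width=9, slack=3)
Line 9: ['banana', 'as'] (min_width=9, slack=3)
Line 10: ['box', 'high'] (min_width=8, slack=4)
Line 11: ['sand', 'river'] (min_width=10, slack=2)
Line 12: ['slow'] (min_width=4, slack=8)

Answer: any sleepy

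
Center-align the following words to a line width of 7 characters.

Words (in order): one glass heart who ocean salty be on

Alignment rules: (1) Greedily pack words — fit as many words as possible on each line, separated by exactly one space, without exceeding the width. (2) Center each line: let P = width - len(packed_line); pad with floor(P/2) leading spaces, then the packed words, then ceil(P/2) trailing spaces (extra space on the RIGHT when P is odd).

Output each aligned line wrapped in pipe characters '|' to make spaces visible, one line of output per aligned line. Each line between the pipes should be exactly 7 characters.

Answer: |  one  |
| glass |
| heart |
|  who  |
| ocean |
| salty |
| be on |

Derivation:
Line 1: ['one'] (min_width=3, slack=4)
Line 2: ['glass'] (min_width=5, slack=2)
Line 3: ['heart'] (min_width=5, slack=2)
Line 4: ['who'] (min_width=3, slack=4)
Line 5: ['ocean'] (min_width=5, slack=2)
Line 6: ['salty'] (min_width=5, slack=2)
Line 7: ['be', 'on'] (min_width=5, slack=2)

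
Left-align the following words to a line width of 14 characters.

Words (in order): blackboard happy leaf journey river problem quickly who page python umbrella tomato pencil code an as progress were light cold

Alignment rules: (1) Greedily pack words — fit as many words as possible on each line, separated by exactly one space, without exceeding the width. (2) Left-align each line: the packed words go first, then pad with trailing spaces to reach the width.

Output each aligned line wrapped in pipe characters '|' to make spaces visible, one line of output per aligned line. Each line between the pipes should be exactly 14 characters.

Line 1: ['blackboard'] (min_width=10, slack=4)
Line 2: ['happy', 'leaf'] (min_width=10, slack=4)
Line 3: ['journey', 'river'] (min_width=13, slack=1)
Line 4: ['problem'] (min_width=7, slack=7)
Line 5: ['quickly', 'who'] (min_width=11, slack=3)
Line 6: ['page', 'python'] (min_width=11, slack=3)
Line 7: ['umbrella'] (min_width=8, slack=6)
Line 8: ['tomato', 'pencil'] (min_width=13, slack=1)
Line 9: ['code', 'an', 'as'] (min_width=10, slack=4)
Line 10: ['progress', 'were'] (min_width=13, slack=1)
Line 11: ['light', 'cold'] (min_width=10, slack=4)

Answer: |blackboard    |
|happy leaf    |
|journey river |
|problem       |
|quickly who   |
|page python   |
|umbrella      |
|tomato pencil |
|code an as    |
|progress were |
|light cold    |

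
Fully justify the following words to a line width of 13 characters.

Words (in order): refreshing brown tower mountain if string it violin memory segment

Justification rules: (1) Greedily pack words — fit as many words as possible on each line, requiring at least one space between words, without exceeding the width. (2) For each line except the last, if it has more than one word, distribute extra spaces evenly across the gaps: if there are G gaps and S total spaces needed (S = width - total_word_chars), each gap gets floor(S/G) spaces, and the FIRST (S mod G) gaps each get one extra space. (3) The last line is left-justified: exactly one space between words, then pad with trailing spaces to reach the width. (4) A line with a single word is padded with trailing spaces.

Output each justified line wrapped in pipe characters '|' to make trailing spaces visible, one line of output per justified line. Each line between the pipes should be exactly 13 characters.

Line 1: ['refreshing'] (min_width=10, slack=3)
Line 2: ['brown', 'tower'] (min_width=11, slack=2)
Line 3: ['mountain', 'if'] (min_width=11, slack=2)
Line 4: ['string', 'it'] (min_width=9, slack=4)
Line 5: ['violin', 'memory'] (min_width=13, slack=0)
Line 6: ['segment'] (min_width=7, slack=6)

Answer: |refreshing   |
|brown   tower|
|mountain   if|
|string     it|
|violin memory|
|segment      |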